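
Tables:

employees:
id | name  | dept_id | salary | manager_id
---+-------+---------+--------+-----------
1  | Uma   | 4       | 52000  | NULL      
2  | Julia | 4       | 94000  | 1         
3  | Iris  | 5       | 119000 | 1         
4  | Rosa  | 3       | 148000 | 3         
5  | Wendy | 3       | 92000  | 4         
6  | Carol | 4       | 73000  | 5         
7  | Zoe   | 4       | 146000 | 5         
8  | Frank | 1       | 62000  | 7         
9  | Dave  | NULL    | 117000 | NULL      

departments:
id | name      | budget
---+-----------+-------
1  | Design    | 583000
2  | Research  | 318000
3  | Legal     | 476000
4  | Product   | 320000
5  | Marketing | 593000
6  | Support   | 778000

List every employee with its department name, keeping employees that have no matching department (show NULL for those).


LEFT JOIN keeps every row from employees (the left table); where dept_id has no match in departments, the department columns become NULL. Walk through each employee:
  - employee 1 (Uma): dept_id=4 -> matches Product
  - employee 2 (Julia): dept_id=4 -> matches Product
  - employee 3 (Iris): dept_id=5 -> matches Marketing
  - employee 4 (Rosa): dept_id=3 -> matches Legal
  - employee 5 (Wendy): dept_id=3 -> matches Legal
  - employee 6 (Carol): dept_id=4 -> matches Product
  - employee 7 (Zoe): dept_id=4 -> matches Product
  - employee 8 (Frank): dept_id=1 -> matches Design
  - employee 9 (Dave): dept_id=NULL, no match -> kept with NULL
All 9 rows appear; 1 has NULL department.

SQL:
SELECT a.name, b.name AS department
FROM employees a
LEFT JOIN departments b ON a.dept_id = b.id

Result:
name  | department
------+-----------
Uma   | Product   
Julia | Product   
Iris  | Marketing 
Rosa  | Legal     
Wendy | Legal     
Carol | Product   
Zoe   | Product   
Frank | Design    
Dave  | NULL      


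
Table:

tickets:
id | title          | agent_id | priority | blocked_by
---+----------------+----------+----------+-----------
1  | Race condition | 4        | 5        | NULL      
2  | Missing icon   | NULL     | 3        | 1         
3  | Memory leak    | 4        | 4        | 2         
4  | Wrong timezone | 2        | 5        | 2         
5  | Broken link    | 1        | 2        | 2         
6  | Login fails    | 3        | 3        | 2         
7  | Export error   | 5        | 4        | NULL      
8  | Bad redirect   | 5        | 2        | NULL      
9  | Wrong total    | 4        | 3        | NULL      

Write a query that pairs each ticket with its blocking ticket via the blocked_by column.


This is a self-join: tickets is joined to a second copy of itself, matching each row's blocked_by to another row's id. Use LEFT JOIN so rows with blocked_by=NULL are kept.
  - ticket 1 (Race condition): blocked_by=NULL -> NULL
  - ticket 2 (Missing icon): blocked_by=1 -> Race condition
  - ticket 3 (Memory leak): blocked_by=2 -> Missing icon
  - ticket 4 (Wrong timezone): blocked_by=2 -> Missing icon
  - ticket 5 (Broken link): blocked_by=2 -> Missing icon
  - ticket 6 (Login fails): blocked_by=2 -> Missing icon
  - ticket 7 (Export error): blocked_by=NULL -> NULL
  - ticket 8 (Bad redirect): blocked_by=NULL -> NULL
  - ticket 9 (Wrong total): blocked_by=NULL -> NULL

SQL:
SELECT a.title AS item, b.title AS blocked_by
FROM tickets a
LEFT JOIN tickets b ON a.blocked_by = b.id

Result:
item           | blocked_by    
---------------+---------------
Race condition | NULL          
Missing icon   | Race condition
Memory leak    | Missing icon  
Wrong timezone | Missing icon  
Broken link    | Missing icon  
Login fails    | Missing icon  
Export error   | NULL          
Bad redirect   | NULL          
Wrong total    | NULL          


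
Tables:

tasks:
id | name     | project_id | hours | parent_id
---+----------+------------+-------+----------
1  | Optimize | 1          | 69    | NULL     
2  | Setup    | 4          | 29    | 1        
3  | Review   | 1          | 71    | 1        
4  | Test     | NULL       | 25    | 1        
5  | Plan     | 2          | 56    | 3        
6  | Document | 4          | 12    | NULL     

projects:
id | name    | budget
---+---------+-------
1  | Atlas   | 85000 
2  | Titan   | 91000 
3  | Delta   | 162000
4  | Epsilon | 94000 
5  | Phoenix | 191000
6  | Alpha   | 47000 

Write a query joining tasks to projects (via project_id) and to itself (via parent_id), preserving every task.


Two LEFT JOINs from the same base table tasks: one to projects via project_id, one to tasks itself via parent_id. Both are LEFT so every task is preserved.
Match against projects:
  - task 1 (Optimize): project_id=1 -> matches Atlas
  - task 2 (Setup): project_id=4 -> matches Epsilon
  - task 3 (Review): project_id=1 -> matches Atlas
  - task 4 (Test): project_id=NULL, no match -> kept with NULL
  - task 5 (Plan): project_id=2 -> matches Titan
  - task 6 (Document): project_id=4 -> matches Epsilon
Match against tasks (self):
  - task 1 (Optimize): parent_id=NULL -> NULL
  - task 2 (Setup): parent_id=1 -> Optimize
  - task 3 (Review): parent_id=1 -> Optimize
  - task 4 (Test): parent_id=1 -> Optimize
  - task 5 (Plan): parent_id=3 -> Review
  - task 6 (Document): parent_id=NULL -> NULL

SQL:
SELECT a.name, b.name AS project, c.name AS parent
FROM tasks a
LEFT JOIN projects b ON a.project_id = b.id
LEFT JOIN tasks c ON a.parent_id = c.id

Result:
name     | project | parent  
---------+---------+---------
Optimize | Atlas   | NULL    
Setup    | Epsilon | Optimize
Review   | Atlas   | Optimize
Test     | NULL    | Optimize
Plan     | Titan   | Review  
Document | Epsilon | NULL    


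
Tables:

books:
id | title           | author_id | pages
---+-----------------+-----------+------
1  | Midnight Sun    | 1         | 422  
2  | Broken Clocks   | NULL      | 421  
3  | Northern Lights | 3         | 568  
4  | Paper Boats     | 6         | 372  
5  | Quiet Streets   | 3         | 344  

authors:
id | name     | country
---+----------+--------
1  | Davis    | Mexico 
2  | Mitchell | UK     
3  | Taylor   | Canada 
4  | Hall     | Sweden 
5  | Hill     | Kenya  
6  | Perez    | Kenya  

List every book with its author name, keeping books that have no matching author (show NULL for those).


LEFT JOIN keeps every row from books (the left table); where author_id has no match in authors, the author columns become NULL. Walk through each book:
  - book 1 (Midnight Sun): author_id=1 -> matches Davis
  - book 2 (Broken Clocks): author_id=NULL, no match -> kept with NULL
  - book 3 (Northern Lights): author_id=3 -> matches Taylor
  - book 4 (Paper Boats): author_id=6 -> matches Perez
  - book 5 (Quiet Streets): author_id=3 -> matches Taylor
All 5 rows appear; 1 has NULL author.

SQL:
SELECT a.title, b.name AS author
FROM books a
LEFT JOIN authors b ON a.author_id = b.id

Result:
title           | author
----------------+-------
Midnight Sun    | Davis 
Broken Clocks   | NULL  
Northern Lights | Taylor
Paper Boats     | Perez 
Quiet Streets   | Taylor


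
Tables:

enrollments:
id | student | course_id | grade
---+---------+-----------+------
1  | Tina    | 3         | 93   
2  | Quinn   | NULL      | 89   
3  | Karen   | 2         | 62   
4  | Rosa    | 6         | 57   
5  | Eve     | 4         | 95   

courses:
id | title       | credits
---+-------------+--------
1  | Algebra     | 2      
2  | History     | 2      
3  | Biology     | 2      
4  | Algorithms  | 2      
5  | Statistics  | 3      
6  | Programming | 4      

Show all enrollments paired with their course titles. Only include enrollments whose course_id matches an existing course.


INNER JOIN keeps only enrollments rows whose course_id matches an id in courses. Walk through each enrollment:
  - enrollment 1 (Tina): course_id=3 -> matches Biology
  - enrollment 2 (Quinn): course_id=NULL, no match -> dropped
  - enrollment 3 (Karen): course_id=2 -> matches History
  - enrollment 4 (Rosa): course_id=6 -> matches Programming
  - enrollment 5 (Eve): course_id=4 -> matches Algorithms
So 1 of 5 rows is dropped.

SQL:
SELECT a.student, b.title AS course
FROM enrollments a
INNER JOIN courses b ON a.course_id = b.id

Result:
student | course     
--------+------------
Tina    | Biology    
Karen   | History    
Rosa    | Programming
Eve     | Algorithms 


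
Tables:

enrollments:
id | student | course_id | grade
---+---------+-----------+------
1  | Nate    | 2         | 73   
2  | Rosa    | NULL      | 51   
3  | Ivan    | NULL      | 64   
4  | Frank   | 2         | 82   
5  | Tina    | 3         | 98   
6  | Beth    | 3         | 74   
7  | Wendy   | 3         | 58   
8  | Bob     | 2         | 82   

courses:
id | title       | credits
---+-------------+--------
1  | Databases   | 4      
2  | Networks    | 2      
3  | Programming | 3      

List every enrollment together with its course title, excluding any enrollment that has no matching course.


INNER JOIN keeps only enrollments rows whose course_id matches an id in courses. Walk through each enrollment:
  - enrollment 1 (Nate): course_id=2 -> matches Networks
  - enrollment 2 (Rosa): course_id=NULL, no match -> dropped
  - enrollment 3 (Ivan): course_id=NULL, no match -> dropped
  - enrollment 4 (Frank): course_id=2 -> matches Networks
  - enrollment 5 (Tina): course_id=3 -> matches Programming
  - enrollment 6 (Beth): course_id=3 -> matches Programming
  - enrollment 7 (Wendy): course_id=3 -> matches Programming
  - enrollment 8 (Bob): course_id=2 -> matches Networks
So 2 of 8 rows are dropped.

SQL:
SELECT a.student, b.title AS course
FROM enrollments a
INNER JOIN courses b ON a.course_id = b.id

Result:
student | course     
--------+------------
Nate    | Networks   
Frank   | Networks   
Tina    | Programming
Beth    | Programming
Wendy   | Programming
Bob     | Networks   


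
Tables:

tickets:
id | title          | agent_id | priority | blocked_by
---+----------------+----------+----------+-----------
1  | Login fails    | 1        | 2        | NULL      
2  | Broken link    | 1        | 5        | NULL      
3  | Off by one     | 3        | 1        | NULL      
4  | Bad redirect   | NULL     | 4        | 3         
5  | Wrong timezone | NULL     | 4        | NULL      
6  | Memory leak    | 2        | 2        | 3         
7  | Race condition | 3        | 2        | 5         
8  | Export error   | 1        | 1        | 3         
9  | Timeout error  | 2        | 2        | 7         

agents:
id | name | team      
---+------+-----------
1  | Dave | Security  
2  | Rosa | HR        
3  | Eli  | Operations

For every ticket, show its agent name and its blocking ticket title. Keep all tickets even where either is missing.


Two LEFT JOINs from the same base table tickets: one to agents via agent_id, one to tickets itself via blocked_by. Both are LEFT so every ticket is preserved.
Match against agents:
  - ticket 1 (Login fails): agent_id=1 -> matches Dave
  - ticket 2 (Broken link): agent_id=1 -> matches Dave
  - ticket 3 (Off by one): agent_id=3 -> matches Eli
  - ticket 4 (Bad redirect): agent_id=NULL, no match -> kept with NULL
  - ticket 5 (Wrong timezone): agent_id=NULL, no match -> kept with NULL
  - ticket 6 (Memory leak): agent_id=2 -> matches Rosa
  - ticket 7 (Race condition): agent_id=3 -> matches Eli
  - ticket 8 (Export error): agent_id=1 -> matches Dave
  - ticket 9 (Timeout error): agent_id=2 -> matches Rosa
Match against tickets (self):
  - ticket 1 (Login fails): blocked_by=NULL -> NULL
  - ticket 2 (Broken link): blocked_by=NULL -> NULL
  - ticket 3 (Off by one): blocked_by=NULL -> NULL
  - ticket 4 (Bad redirect): blocked_by=3 -> Off by one
  - ticket 5 (Wrong timezone): blocked_by=NULL -> NULL
  - ticket 6 (Memory leak): blocked_by=3 -> Off by one
  - ticket 7 (Race condition): blocked_by=5 -> Wrong timezone
  - ticket 8 (Export error): blocked_by=3 -> Off by one
  - ticket 9 (Timeout error): blocked_by=7 -> Race condition

SQL:
SELECT a.title, b.name AS agent, c.title AS blocked_by
FROM tickets a
LEFT JOIN agents b ON a.agent_id = b.id
LEFT JOIN tickets c ON a.blocked_by = c.id

Result:
title          | agent | blocked_by    
---------------+-------+---------------
Login fails    | Dave  | NULL          
Broken link    | Dave  | NULL          
Off by one     | Eli   | NULL          
Bad redirect   | NULL  | Off by one    
Wrong timezone | NULL  | NULL          
Memory leak    | Rosa  | Off by one    
Race condition | Eli   | Wrong timezone
Export error   | Dave  | Off by one    
Timeout error  | Rosa  | Race condition


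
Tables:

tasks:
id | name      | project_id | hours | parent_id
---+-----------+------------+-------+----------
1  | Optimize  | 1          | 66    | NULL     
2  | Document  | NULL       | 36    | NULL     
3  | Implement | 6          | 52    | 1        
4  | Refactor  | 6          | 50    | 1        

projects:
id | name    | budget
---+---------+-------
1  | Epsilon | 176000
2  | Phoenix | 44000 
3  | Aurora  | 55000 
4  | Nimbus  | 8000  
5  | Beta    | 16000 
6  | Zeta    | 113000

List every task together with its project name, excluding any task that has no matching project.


INNER JOIN keeps only tasks rows whose project_id matches an id in projects. Walk through each task:
  - task 1 (Optimize): project_id=1 -> matches Epsilon
  - task 2 (Document): project_id=NULL, no match -> dropped
  - task 3 (Implement): project_id=6 -> matches Zeta
  - task 4 (Refactor): project_id=6 -> matches Zeta
So 1 of 4 rows is dropped.

SQL:
SELECT a.name, b.name AS project
FROM tasks a
INNER JOIN projects b ON a.project_id = b.id

Result:
name      | project
----------+--------
Optimize  | Epsilon
Implement | Zeta   
Refactor  | Zeta   


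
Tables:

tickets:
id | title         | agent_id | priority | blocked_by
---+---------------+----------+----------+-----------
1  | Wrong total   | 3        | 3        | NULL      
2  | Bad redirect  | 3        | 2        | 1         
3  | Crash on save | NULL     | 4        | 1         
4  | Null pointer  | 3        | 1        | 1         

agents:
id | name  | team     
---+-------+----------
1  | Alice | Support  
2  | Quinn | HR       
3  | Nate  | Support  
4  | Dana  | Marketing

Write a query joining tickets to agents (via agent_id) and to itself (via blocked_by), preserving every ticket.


Two LEFT JOINs from the same base table tickets: one to agents via agent_id, one to tickets itself via blocked_by. Both are LEFT so every ticket is preserved.
Match against agents:
  - ticket 1 (Wrong total): agent_id=3 -> matches Nate
  - ticket 2 (Bad redirect): agent_id=3 -> matches Nate
  - ticket 3 (Crash on save): agent_id=NULL, no match -> kept with NULL
  - ticket 4 (Null pointer): agent_id=3 -> matches Nate
Match against tickets (self):
  - ticket 1 (Wrong total): blocked_by=NULL -> NULL
  - ticket 2 (Bad redirect): blocked_by=1 -> Wrong total
  - ticket 3 (Crash on save): blocked_by=1 -> Wrong total
  - ticket 4 (Null pointer): blocked_by=1 -> Wrong total

SQL:
SELECT a.title, b.name AS agent, c.title AS blocked_by
FROM tickets a
LEFT JOIN agents b ON a.agent_id = b.id
LEFT JOIN tickets c ON a.blocked_by = c.id

Result:
title         | agent | blocked_by 
--------------+-------+------------
Wrong total   | Nate  | NULL       
Bad redirect  | Nate  | Wrong total
Crash on save | NULL  | Wrong total
Null pointer  | Nate  | Wrong total


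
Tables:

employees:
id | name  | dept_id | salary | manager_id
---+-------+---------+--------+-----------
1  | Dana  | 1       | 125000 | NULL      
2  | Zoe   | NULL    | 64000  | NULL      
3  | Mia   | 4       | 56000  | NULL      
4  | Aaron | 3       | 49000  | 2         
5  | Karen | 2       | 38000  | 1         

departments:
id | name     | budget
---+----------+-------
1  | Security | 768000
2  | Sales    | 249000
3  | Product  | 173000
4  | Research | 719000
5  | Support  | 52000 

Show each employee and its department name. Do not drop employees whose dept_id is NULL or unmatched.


LEFT JOIN keeps every row from employees (the left table); where dept_id has no match in departments, the department columns become NULL. Walk through each employee:
  - employee 1 (Dana): dept_id=1 -> matches Security
  - employee 2 (Zoe): dept_id=NULL, no match -> kept with NULL
  - employee 3 (Mia): dept_id=4 -> matches Research
  - employee 4 (Aaron): dept_id=3 -> matches Product
  - employee 5 (Karen): dept_id=2 -> matches Sales
All 5 rows appear; 1 has NULL department.

SQL:
SELECT a.name, b.name AS department
FROM employees a
LEFT JOIN departments b ON a.dept_id = b.id

Result:
name  | department
------+-----------
Dana  | Security  
Zoe   | NULL      
Mia   | Research  
Aaron | Product   
Karen | Sales     


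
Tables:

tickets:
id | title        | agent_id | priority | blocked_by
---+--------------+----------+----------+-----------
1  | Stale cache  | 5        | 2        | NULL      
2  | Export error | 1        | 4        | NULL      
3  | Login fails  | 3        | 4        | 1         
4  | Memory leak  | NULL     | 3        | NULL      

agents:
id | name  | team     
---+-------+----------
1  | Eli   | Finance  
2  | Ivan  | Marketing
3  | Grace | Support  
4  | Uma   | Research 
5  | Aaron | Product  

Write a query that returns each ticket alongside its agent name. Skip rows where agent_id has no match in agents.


INNER JOIN keeps only tickets rows whose agent_id matches an id in agents. Walk through each ticket:
  - ticket 1 (Stale cache): agent_id=5 -> matches Aaron
  - ticket 2 (Export error): agent_id=1 -> matches Eli
  - ticket 3 (Login fails): agent_id=3 -> matches Grace
  - ticket 4 (Memory leak): agent_id=NULL, no match -> dropped
So 1 of 4 rows is dropped.

SQL:
SELECT a.title, b.name AS agent
FROM tickets a
INNER JOIN agents b ON a.agent_id = b.id

Result:
title        | agent
-------------+------
Stale cache  | Aaron
Export error | Eli  
Login fails  | Grace


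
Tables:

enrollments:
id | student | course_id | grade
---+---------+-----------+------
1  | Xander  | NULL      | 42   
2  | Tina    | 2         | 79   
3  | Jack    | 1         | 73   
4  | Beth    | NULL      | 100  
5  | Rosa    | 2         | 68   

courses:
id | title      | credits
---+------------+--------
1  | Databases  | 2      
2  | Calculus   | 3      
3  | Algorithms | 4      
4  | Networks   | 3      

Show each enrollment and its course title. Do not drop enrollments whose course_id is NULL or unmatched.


LEFT JOIN keeps every row from enrollments (the left table); where course_id has no match in courses, the course columns become NULL. Walk through each enrollment:
  - enrollment 1 (Xander): course_id=NULL, no match -> kept with NULL
  - enrollment 2 (Tina): course_id=2 -> matches Calculus
  - enrollment 3 (Jack): course_id=1 -> matches Databases
  - enrollment 4 (Beth): course_id=NULL, no match -> kept with NULL
  - enrollment 5 (Rosa): course_id=2 -> matches Calculus
All 5 rows appear; 2 have NULL course.

SQL:
SELECT a.student, b.title AS course
FROM enrollments a
LEFT JOIN courses b ON a.course_id = b.id

Result:
student | course   
--------+----------
Xander  | NULL     
Tina    | Calculus 
Jack    | Databases
Beth    | NULL     
Rosa    | Calculus 


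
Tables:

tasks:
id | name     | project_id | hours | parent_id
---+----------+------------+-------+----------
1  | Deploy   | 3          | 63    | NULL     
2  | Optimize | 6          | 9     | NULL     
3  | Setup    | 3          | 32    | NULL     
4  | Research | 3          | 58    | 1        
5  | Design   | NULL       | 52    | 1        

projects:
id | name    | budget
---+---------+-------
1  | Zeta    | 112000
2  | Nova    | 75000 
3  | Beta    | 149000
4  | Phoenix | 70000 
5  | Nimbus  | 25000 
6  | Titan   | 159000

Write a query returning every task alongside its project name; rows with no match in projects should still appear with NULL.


LEFT JOIN keeps every row from tasks (the left table); where project_id has no match in projects, the project columns become NULL. Walk through each task:
  - task 1 (Deploy): project_id=3 -> matches Beta
  - task 2 (Optimize): project_id=6 -> matches Titan
  - task 3 (Setup): project_id=3 -> matches Beta
  - task 4 (Research): project_id=3 -> matches Beta
  - task 5 (Design): project_id=NULL, no match -> kept with NULL
All 5 rows appear; 1 has NULL project.

SQL:
SELECT a.name, b.name AS project
FROM tasks a
LEFT JOIN projects b ON a.project_id = b.id

Result:
name     | project
---------+--------
Deploy   | Beta   
Optimize | Titan  
Setup    | Beta   
Research | Beta   
Design   | NULL   


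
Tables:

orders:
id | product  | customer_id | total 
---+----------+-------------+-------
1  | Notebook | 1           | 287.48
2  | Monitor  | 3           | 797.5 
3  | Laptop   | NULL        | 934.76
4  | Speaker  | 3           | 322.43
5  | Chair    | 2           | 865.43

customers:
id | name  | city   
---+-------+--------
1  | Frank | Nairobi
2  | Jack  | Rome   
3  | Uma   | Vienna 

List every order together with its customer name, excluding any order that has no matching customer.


INNER JOIN keeps only orders rows whose customer_id matches an id in customers. Walk through each order:
  - order 1 (Notebook): customer_id=1 -> matches Frank
  - order 2 (Monitor): customer_id=3 -> matches Uma
  - order 3 (Laptop): customer_id=NULL, no match -> dropped
  - order 4 (Speaker): customer_id=3 -> matches Uma
  - order 5 (Chair): customer_id=2 -> matches Jack
So 1 of 5 rows is dropped.

SQL:
SELECT a.product, b.name AS customer
FROM orders a
INNER JOIN customers b ON a.customer_id = b.id

Result:
product  | customer
---------+---------
Notebook | Frank   
Monitor  | Uma     
Speaker  | Uma     
Chair    | Jack    


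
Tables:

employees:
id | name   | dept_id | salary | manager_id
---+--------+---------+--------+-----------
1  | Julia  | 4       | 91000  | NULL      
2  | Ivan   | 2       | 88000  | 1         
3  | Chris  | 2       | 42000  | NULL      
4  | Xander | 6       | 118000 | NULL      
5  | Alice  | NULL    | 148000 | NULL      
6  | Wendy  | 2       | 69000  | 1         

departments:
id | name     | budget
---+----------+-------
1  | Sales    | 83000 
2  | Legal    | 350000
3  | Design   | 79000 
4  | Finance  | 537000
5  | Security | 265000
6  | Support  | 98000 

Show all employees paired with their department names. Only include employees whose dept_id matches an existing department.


INNER JOIN keeps only employees rows whose dept_id matches an id in departments. Walk through each employee:
  - employee 1 (Julia): dept_id=4 -> matches Finance
  - employee 2 (Ivan): dept_id=2 -> matches Legal
  - employee 3 (Chris): dept_id=2 -> matches Legal
  - employee 4 (Xander): dept_id=6 -> matches Support
  - employee 5 (Alice): dept_id=NULL, no match -> dropped
  - employee 6 (Wendy): dept_id=2 -> matches Legal
So 1 of 6 rows is dropped.

SQL:
SELECT a.name, b.name AS department
FROM employees a
INNER JOIN departments b ON a.dept_id = b.id

Result:
name   | department
-------+-----------
Julia  | Finance   
Ivan   | Legal     
Chris  | Legal     
Xander | Support   
Wendy  | Legal     


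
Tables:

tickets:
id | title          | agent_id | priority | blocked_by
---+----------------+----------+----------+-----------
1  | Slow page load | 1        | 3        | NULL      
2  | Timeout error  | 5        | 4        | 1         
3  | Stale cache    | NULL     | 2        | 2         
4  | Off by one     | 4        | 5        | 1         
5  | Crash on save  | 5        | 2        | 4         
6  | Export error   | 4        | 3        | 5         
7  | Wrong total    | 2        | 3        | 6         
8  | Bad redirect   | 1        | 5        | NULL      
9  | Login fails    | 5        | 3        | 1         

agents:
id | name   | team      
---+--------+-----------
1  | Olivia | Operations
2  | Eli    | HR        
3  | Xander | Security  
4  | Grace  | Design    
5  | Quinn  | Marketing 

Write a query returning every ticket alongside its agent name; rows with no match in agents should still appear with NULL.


LEFT JOIN keeps every row from tickets (the left table); where agent_id has no match in agents, the agent columns become NULL. Walk through each ticket:
  - ticket 1 (Slow page load): agent_id=1 -> matches Olivia
  - ticket 2 (Timeout error): agent_id=5 -> matches Quinn
  - ticket 3 (Stale cache): agent_id=NULL, no match -> kept with NULL
  - ticket 4 (Off by one): agent_id=4 -> matches Grace
  - ticket 5 (Crash on save): agent_id=5 -> matches Quinn
  - ticket 6 (Export error): agent_id=4 -> matches Grace
  - ticket 7 (Wrong total): agent_id=2 -> matches Eli
  - ticket 8 (Bad redirect): agent_id=1 -> matches Olivia
  - ticket 9 (Login fails): agent_id=5 -> matches Quinn
All 9 rows appear; 1 has NULL agent.

SQL:
SELECT a.title, b.name AS agent
FROM tickets a
LEFT JOIN agents b ON a.agent_id = b.id

Result:
title          | agent 
---------------+-------
Slow page load | Olivia
Timeout error  | Quinn 
Stale cache    | NULL  
Off by one     | Grace 
Crash on save  | Quinn 
Export error   | Grace 
Wrong total    | Eli   
Bad redirect   | Olivia
Login fails    | Quinn 


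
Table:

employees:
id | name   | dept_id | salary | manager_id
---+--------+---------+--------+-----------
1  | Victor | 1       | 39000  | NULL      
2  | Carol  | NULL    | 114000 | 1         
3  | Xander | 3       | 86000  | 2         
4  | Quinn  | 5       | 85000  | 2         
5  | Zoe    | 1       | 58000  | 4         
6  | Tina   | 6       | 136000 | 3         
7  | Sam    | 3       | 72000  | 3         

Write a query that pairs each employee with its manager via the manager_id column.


This is a self-join: employees is joined to a second copy of itself, matching each row's manager_id to another row's id. Use LEFT JOIN so rows with manager_id=NULL are kept.
  - employee 1 (Victor): manager_id=NULL -> NULL
  - employee 2 (Carol): manager_id=1 -> Victor
  - employee 3 (Xander): manager_id=2 -> Carol
  - employee 4 (Quinn): manager_id=2 -> Carol
  - employee 5 (Zoe): manager_id=4 -> Quinn
  - employee 6 (Tina): manager_id=3 -> Xander
  - employee 7 (Sam): manager_id=3 -> Xander

SQL:
SELECT a.name AS item, b.name AS manager
FROM employees a
LEFT JOIN employees b ON a.manager_id = b.id

Result:
item   | manager
-------+--------
Victor | NULL   
Carol  | Victor 
Xander | Carol  
Quinn  | Carol  
Zoe    | Quinn  
Tina   | Xander 
Sam    | Xander 


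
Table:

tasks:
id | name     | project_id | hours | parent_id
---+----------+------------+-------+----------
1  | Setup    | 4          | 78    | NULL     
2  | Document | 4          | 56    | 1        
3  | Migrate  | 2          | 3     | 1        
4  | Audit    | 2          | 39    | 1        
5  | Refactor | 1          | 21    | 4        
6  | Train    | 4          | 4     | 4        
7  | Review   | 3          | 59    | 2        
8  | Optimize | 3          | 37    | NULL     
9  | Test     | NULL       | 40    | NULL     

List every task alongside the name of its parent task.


This is a self-join: tasks is joined to a second copy of itself, matching each row's parent_id to another row's id. Use LEFT JOIN so rows with parent_id=NULL are kept.
  - task 1 (Setup): parent_id=NULL -> NULL
  - task 2 (Document): parent_id=1 -> Setup
  - task 3 (Migrate): parent_id=1 -> Setup
  - task 4 (Audit): parent_id=1 -> Setup
  - task 5 (Refactor): parent_id=4 -> Audit
  - task 6 (Train): parent_id=4 -> Audit
  - task 7 (Review): parent_id=2 -> Document
  - task 8 (Optimize): parent_id=NULL -> NULL
  - task 9 (Test): parent_id=NULL -> NULL

SQL:
SELECT a.name AS item, b.name AS parent
FROM tasks a
LEFT JOIN tasks b ON a.parent_id = b.id

Result:
item     | parent  
---------+---------
Setup    | NULL    
Document | Setup   
Migrate  | Setup   
Audit    | Setup   
Refactor | Audit   
Train    | Audit   
Review   | Document
Optimize | NULL    
Test     | NULL    


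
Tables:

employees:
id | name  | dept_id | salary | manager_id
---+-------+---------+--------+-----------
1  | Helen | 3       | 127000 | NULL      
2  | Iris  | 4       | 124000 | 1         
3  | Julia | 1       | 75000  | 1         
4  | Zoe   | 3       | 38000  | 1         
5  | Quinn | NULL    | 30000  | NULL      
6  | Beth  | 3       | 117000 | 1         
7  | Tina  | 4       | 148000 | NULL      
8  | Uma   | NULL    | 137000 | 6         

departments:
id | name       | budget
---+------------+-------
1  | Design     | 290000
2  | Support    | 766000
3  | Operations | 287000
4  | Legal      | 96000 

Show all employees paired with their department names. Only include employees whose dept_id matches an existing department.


INNER JOIN keeps only employees rows whose dept_id matches an id in departments. Walk through each employee:
  - employee 1 (Helen): dept_id=3 -> matches Operations
  - employee 2 (Iris): dept_id=4 -> matches Legal
  - employee 3 (Julia): dept_id=1 -> matches Design
  - employee 4 (Zoe): dept_id=3 -> matches Operations
  - employee 5 (Quinn): dept_id=NULL, no match -> dropped
  - employee 6 (Beth): dept_id=3 -> matches Operations
  - employee 7 (Tina): dept_id=4 -> matches Legal
  - employee 8 (Uma): dept_id=NULL, no match -> dropped
So 2 of 8 rows are dropped.

SQL:
SELECT a.name, b.name AS department
FROM employees a
INNER JOIN departments b ON a.dept_id = b.id

Result:
name  | department
------+-----------
Helen | Operations
Iris  | Legal     
Julia | Design    
Zoe   | Operations
Beth  | Operations
Tina  | Legal     


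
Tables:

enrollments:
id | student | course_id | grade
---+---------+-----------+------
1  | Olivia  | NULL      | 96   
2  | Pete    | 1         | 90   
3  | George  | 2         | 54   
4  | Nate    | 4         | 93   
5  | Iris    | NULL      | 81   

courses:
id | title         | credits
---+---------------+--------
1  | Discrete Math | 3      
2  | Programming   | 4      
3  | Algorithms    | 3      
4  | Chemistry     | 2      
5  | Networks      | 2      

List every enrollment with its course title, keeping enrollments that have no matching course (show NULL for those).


LEFT JOIN keeps every row from enrollments (the left table); where course_id has no match in courses, the course columns become NULL. Walk through each enrollment:
  - enrollment 1 (Olivia): course_id=NULL, no match -> kept with NULL
  - enrollment 2 (Pete): course_id=1 -> matches Discrete Math
  - enrollment 3 (George): course_id=2 -> matches Programming
  - enrollment 4 (Nate): course_id=4 -> matches Chemistry
  - enrollment 5 (Iris): course_id=NULL, no match -> kept with NULL
All 5 rows appear; 2 have NULL course.

SQL:
SELECT a.student, b.title AS course
FROM enrollments a
LEFT JOIN courses b ON a.course_id = b.id

Result:
student | course       
--------+--------------
Olivia  | NULL         
Pete    | Discrete Math
George  | Programming  
Nate    | Chemistry    
Iris    | NULL         


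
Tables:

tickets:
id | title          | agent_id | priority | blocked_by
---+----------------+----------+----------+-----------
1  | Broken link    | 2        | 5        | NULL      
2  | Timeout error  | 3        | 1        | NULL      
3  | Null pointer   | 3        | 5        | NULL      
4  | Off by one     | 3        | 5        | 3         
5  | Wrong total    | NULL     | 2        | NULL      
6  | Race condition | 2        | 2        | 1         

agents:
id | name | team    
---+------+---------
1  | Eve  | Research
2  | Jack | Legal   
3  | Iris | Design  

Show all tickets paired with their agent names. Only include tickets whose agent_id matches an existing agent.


INNER JOIN keeps only tickets rows whose agent_id matches an id in agents. Walk through each ticket:
  - ticket 1 (Broken link): agent_id=2 -> matches Jack
  - ticket 2 (Timeout error): agent_id=3 -> matches Iris
  - ticket 3 (Null pointer): agent_id=3 -> matches Iris
  - ticket 4 (Off by one): agent_id=3 -> matches Iris
  - ticket 5 (Wrong total): agent_id=NULL, no match -> dropped
  - ticket 6 (Race condition): agent_id=2 -> matches Jack
So 1 of 6 rows is dropped.

SQL:
SELECT a.title, b.name AS agent
FROM tickets a
INNER JOIN agents b ON a.agent_id = b.id

Result:
title          | agent
---------------+------
Broken link    | Jack 
Timeout error  | Iris 
Null pointer   | Iris 
Off by one     | Iris 
Race condition | Jack 


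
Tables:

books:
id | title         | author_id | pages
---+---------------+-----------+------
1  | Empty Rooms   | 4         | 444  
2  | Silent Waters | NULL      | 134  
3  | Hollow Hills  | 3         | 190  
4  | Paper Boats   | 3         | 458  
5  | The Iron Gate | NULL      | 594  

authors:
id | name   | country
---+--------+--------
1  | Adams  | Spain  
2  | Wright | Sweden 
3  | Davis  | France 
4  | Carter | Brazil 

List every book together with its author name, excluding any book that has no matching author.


INNER JOIN keeps only books rows whose author_id matches an id in authors. Walk through each book:
  - book 1 (Empty Rooms): author_id=4 -> matches Carter
  - book 2 (Silent Waters): author_id=NULL, no match -> dropped
  - book 3 (Hollow Hills): author_id=3 -> matches Davis
  - book 4 (Paper Boats): author_id=3 -> matches Davis
  - book 5 (The Iron Gate): author_id=NULL, no match -> dropped
So 2 of 5 rows are dropped.

SQL:
SELECT a.title, b.name AS author
FROM books a
INNER JOIN authors b ON a.author_id = b.id

Result:
title        | author
-------------+-------
Empty Rooms  | Carter
Hollow Hills | Davis 
Paper Boats  | Davis 


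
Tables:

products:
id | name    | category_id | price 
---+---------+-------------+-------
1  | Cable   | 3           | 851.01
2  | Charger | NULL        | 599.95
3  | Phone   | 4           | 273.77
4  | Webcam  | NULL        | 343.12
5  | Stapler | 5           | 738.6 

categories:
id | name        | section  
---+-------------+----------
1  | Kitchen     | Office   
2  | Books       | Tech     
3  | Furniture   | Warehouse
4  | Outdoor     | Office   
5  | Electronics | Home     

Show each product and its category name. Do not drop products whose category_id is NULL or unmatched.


LEFT JOIN keeps every row from products (the left table); where category_id has no match in categories, the category columns become NULL. Walk through each product:
  - product 1 (Cable): category_id=3 -> matches Furniture
  - product 2 (Charger): category_id=NULL, no match -> kept with NULL
  - product 3 (Phone): category_id=4 -> matches Outdoor
  - product 4 (Webcam): category_id=NULL, no match -> kept with NULL
  - product 5 (Stapler): category_id=5 -> matches Electronics
All 5 rows appear; 2 have NULL category.

SQL:
SELECT a.name, b.name AS category
FROM products a
LEFT JOIN categories b ON a.category_id = b.id

Result:
name    | category   
--------+------------
Cable   | Furniture  
Charger | NULL       
Phone   | Outdoor    
Webcam  | NULL       
Stapler | Electronics


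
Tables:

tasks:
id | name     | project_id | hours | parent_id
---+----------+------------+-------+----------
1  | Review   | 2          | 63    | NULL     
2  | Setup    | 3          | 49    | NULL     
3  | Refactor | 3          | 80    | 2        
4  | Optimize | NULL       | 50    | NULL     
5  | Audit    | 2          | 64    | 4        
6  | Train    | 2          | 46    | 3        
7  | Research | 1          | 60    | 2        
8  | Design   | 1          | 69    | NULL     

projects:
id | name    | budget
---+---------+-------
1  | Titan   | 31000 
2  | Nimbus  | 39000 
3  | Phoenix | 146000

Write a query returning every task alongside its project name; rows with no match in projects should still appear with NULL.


LEFT JOIN keeps every row from tasks (the left table); where project_id has no match in projects, the project columns become NULL. Walk through each task:
  - task 1 (Review): project_id=2 -> matches Nimbus
  - task 2 (Setup): project_id=3 -> matches Phoenix
  - task 3 (Refactor): project_id=3 -> matches Phoenix
  - task 4 (Optimize): project_id=NULL, no match -> kept with NULL
  - task 5 (Audit): project_id=2 -> matches Nimbus
  - task 6 (Train): project_id=2 -> matches Nimbus
  - task 7 (Research): project_id=1 -> matches Titan
  - task 8 (Design): project_id=1 -> matches Titan
All 8 rows appear; 1 has NULL project.

SQL:
SELECT a.name, b.name AS project
FROM tasks a
LEFT JOIN projects b ON a.project_id = b.id

Result:
name     | project
---------+--------
Review   | Nimbus 
Setup    | Phoenix
Refactor | Phoenix
Optimize | NULL   
Audit    | Nimbus 
Train    | Nimbus 
Research | Titan  
Design   | Titan  


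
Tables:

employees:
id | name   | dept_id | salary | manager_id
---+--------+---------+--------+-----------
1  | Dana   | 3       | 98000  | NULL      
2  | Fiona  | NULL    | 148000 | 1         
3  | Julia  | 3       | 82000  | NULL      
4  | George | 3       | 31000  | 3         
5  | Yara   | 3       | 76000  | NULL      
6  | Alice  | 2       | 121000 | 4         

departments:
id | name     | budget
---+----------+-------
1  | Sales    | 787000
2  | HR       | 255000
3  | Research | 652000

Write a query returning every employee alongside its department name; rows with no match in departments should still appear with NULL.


LEFT JOIN keeps every row from employees (the left table); where dept_id has no match in departments, the department columns become NULL. Walk through each employee:
  - employee 1 (Dana): dept_id=3 -> matches Research
  - employee 2 (Fiona): dept_id=NULL, no match -> kept with NULL
  - employee 3 (Julia): dept_id=3 -> matches Research
  - employee 4 (George): dept_id=3 -> matches Research
  - employee 5 (Yara): dept_id=3 -> matches Research
  - employee 6 (Alice): dept_id=2 -> matches HR
All 6 rows appear; 1 has NULL department.

SQL:
SELECT a.name, b.name AS department
FROM employees a
LEFT JOIN departments b ON a.dept_id = b.id

Result:
name   | department
-------+-----------
Dana   | Research  
Fiona  | NULL      
Julia  | Research  
George | Research  
Yara   | Research  
Alice  | HR        


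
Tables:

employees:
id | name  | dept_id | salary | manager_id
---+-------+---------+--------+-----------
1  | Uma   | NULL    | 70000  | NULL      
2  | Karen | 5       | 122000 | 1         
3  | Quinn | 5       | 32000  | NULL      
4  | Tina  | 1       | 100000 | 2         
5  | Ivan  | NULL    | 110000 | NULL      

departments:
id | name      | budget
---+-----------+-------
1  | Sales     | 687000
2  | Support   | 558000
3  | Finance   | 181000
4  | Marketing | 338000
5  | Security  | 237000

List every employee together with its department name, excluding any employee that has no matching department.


INNER JOIN keeps only employees rows whose dept_id matches an id in departments. Walk through each employee:
  - employee 1 (Uma): dept_id=NULL, no match -> dropped
  - employee 2 (Karen): dept_id=5 -> matches Security
  - employee 3 (Quinn): dept_id=5 -> matches Security
  - employee 4 (Tina): dept_id=1 -> matches Sales
  - employee 5 (Ivan): dept_id=NULL, no match -> dropped
So 2 of 5 rows are dropped.

SQL:
SELECT a.name, b.name AS department
FROM employees a
INNER JOIN departments b ON a.dept_id = b.id

Result:
name  | department
------+-----------
Karen | Security  
Quinn | Security  
Tina  | Sales     


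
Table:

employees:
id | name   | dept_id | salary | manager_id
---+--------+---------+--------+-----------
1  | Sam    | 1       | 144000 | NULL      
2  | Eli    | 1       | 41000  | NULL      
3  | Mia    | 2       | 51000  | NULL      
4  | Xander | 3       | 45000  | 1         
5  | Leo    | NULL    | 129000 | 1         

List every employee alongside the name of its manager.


This is a self-join: employees is joined to a second copy of itself, matching each row's manager_id to another row's id. Use LEFT JOIN so rows with manager_id=NULL are kept.
  - employee 1 (Sam): manager_id=NULL -> NULL
  - employee 2 (Eli): manager_id=NULL -> NULL
  - employee 3 (Mia): manager_id=NULL -> NULL
  - employee 4 (Xander): manager_id=1 -> Sam
  - employee 5 (Leo): manager_id=1 -> Sam

SQL:
SELECT a.name AS item, b.name AS manager
FROM employees a
LEFT JOIN employees b ON a.manager_id = b.id

Result:
item   | manager
-------+--------
Sam    | NULL   
Eli    | NULL   
Mia    | NULL   
Xander | Sam    
Leo    | Sam    


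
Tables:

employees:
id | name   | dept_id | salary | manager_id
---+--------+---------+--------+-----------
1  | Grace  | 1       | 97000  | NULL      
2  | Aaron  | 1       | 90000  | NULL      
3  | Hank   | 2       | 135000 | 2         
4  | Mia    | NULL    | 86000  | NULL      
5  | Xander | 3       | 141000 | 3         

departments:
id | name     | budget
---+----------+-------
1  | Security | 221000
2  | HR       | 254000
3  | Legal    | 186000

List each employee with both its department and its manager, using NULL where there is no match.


Two LEFT JOINs from the same base table employees: one to departments via dept_id, one to employees itself via manager_id. Both are LEFT so every employee is preserved.
Match against departments:
  - employee 1 (Grace): dept_id=1 -> matches Security
  - employee 2 (Aaron): dept_id=1 -> matches Security
  - employee 3 (Hank): dept_id=2 -> matches HR
  - employee 4 (Mia): dept_id=NULL, no match -> kept with NULL
  - employee 5 (Xander): dept_id=3 -> matches Legal
Match against employees (self):
  - employee 1 (Grace): manager_id=NULL -> NULL
  - employee 2 (Aaron): manager_id=NULL -> NULL
  - employee 3 (Hank): manager_id=2 -> Aaron
  - employee 4 (Mia): manager_id=NULL -> NULL
  - employee 5 (Xander): manager_id=3 -> Hank

SQL:
SELECT a.name, b.name AS department, c.name AS manager
FROM employees a
LEFT JOIN departments b ON a.dept_id = b.id
LEFT JOIN employees c ON a.manager_id = c.id

Result:
name   | department | manager
-------+------------+--------
Grace  | Security   | NULL   
Aaron  | Security   | NULL   
Hank   | HR         | Aaron  
Mia    | NULL       | NULL   
Xander | Legal      | Hank   
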